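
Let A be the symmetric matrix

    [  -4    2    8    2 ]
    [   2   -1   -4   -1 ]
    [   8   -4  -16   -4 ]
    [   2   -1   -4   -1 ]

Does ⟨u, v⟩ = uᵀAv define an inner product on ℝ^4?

Row-reducing A symmetrically gives the diagonal entries -4, 0, 0, 0.
Counting signs: 1 negative, 3 zero.
Hence Q is negative semidefinite.
⟨·,·⟩ is an inner product exactly when A is positive definite.

no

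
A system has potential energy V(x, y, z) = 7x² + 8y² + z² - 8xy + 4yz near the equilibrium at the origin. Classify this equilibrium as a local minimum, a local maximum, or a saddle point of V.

local minimum

The Hessian at the origin is H = [[14, -8, 0], [-8, 16, 4], [0, 4, 2]].
An LDLᵀ factorisation of H has diagonal entries 14, 80/7, 3/5.
Counting signs: 3 positive.
H is positive definite, so the origin is a strict local minimum.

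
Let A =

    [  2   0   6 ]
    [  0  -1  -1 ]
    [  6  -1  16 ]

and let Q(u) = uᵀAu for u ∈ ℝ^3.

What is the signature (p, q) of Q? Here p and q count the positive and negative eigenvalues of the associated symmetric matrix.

Symmetric row and column elimination reduces A to a congruent diagonal form with pivots 2, -1, -1.
Counting signs: 1 positive, 2 negative.

(1, 2)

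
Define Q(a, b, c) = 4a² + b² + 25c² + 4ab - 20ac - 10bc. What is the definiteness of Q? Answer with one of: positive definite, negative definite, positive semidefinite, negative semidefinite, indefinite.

positive semidefinite

Write A = [[4, 2, -10], [2, 1, -5], [-10, -5, 25]].
Symmetric row and column elimination reduces A to a congruent diagonal form with pivots 4, 0, 0.
So there are 1 positive, 2 zero pivots.
Hence Q is positive semidefinite.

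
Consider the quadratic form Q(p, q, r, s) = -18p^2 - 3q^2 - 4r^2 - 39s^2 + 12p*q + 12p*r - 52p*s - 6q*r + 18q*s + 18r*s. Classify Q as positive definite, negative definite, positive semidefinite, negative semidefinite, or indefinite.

The symmetric matrix of Q is A = [[-18, 6, 6, -26], [6, -3, -3, 9], [6, -3, -4, 9], [-26, 9, 9, -39]].
Leading principal minors: Δ_1 = -18, Δ_2 = 18, Δ_3 = -18, Δ_4 = 24.
The signs alternate starting with Δ_1 < 0, so by Sylvester's criterion Q is negative definite.

negative definite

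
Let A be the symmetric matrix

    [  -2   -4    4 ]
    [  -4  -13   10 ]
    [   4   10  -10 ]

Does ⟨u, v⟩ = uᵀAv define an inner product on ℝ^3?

no

An LDLᵀ factorisation of A has diagonal entries -2, -5, -6/5.
So there are 3 negative pivots.
Hence Q is negative definite.
⟨·,·⟩ is an inner product exactly when A is positive definite.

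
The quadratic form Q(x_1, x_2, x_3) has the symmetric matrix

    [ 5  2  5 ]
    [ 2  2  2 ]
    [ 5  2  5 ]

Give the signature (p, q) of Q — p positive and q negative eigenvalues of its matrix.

(2, 0)

Congruent diagonalization of A (simultaneous row and column reduction) yields pivots 5, 6/5, 0.
That gives 2 positive, 1 zero pivots.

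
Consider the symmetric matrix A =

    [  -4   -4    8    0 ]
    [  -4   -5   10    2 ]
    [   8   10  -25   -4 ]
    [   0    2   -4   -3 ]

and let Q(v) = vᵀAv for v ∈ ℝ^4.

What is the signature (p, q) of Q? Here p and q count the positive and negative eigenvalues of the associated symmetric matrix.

(1, 3)

Row-reducing A symmetrically gives the diagonal entries -4, -1, -5, 1.
That gives 1 positive, 3 negative pivots.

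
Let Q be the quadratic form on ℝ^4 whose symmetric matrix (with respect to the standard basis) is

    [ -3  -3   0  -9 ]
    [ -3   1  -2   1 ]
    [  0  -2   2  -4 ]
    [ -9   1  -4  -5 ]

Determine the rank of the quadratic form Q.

Row-reducing A symmetrically gives the diagonal entries -3, 4, 1, -4.
That gives 2 positive, 2 negative pivots.
The rank is the number of nonzero pivots: 4.

4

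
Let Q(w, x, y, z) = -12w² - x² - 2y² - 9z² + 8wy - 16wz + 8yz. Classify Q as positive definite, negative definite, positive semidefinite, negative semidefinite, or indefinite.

negative definite

The symmetric matrix is A = [[-12, 0, 4, -8], [0, -1, 0, 0], [4, 0, -2, 4], [-8, 0, 4, -9]].
Congruent diagonalization of A (simultaneous row and column reduction) yields pivots -12, -1, -2/3, -1.
That gives 4 negative pivots.
Hence Q is negative definite.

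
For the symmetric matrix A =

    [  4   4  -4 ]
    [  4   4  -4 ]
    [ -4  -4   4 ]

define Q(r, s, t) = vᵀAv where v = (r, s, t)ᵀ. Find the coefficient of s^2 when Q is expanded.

4

The coefficient of s^2 is the diagonal entry A[2,2] = 4.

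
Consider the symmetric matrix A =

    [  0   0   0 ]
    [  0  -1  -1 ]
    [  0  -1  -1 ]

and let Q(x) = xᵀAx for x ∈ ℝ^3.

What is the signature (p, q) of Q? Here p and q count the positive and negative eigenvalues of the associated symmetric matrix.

Congruent diagonalization of A (simultaneous row and column reduction) yields pivots 0, -1, 0.
So there are 1 negative, 2 zero pivots.

(0, 1)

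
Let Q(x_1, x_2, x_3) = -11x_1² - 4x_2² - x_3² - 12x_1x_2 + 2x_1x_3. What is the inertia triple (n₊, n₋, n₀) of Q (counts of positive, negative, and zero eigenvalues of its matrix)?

(0, 3, 0)

The associated matrix is A = [[-11, -6, 1], [-6, -4, 0], [1, 0, -1]].
Applying the same elementary operations to the rows and columns of A produces a congruent diagonal matrix with entries -11, -8/11, -1/2.
So there are 3 negative pivots.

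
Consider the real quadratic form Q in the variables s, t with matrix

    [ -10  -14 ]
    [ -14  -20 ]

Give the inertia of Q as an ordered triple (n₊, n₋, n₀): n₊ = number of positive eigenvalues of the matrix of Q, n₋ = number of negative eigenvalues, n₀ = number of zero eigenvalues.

An LDLᵀ factorisation of A has diagonal entries -10, -2/5.
That gives 2 negative pivots.

(0, 2, 0)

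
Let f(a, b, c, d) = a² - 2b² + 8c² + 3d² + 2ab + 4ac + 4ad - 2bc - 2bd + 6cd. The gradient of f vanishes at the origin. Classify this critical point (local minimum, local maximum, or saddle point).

saddle point

The Hessian at the origin is H = [[2, 2, 4, 4], [2, -4, -2, -2], [4, -2, 16, 6], [4, -2, 6, 6]].
Congruent diagonalization of H (simultaneous row and column reduction) yields pivots 2, -6, 14, 20/7.
Counting signs: 3 positive, 1 negative.
H is indefinite, so the origin is a saddle point.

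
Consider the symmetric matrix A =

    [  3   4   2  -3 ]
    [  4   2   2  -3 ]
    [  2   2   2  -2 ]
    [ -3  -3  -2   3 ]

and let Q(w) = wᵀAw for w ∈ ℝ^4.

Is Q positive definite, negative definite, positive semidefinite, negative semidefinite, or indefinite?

indefinite

An LDLᵀ factorisation of A has diagonal entries 3, -10/3, 4/5, 1/4.
That gives 3 positive, 1 negative pivots.
Hence Q is indefinite.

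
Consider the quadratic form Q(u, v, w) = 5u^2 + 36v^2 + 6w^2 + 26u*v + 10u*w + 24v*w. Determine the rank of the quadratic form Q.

3

The associated matrix is A = [[5, 13, 5], [13, 36, 12], [5, 12, 6]].
Congruent diagonalization of A (simultaneous row and column reduction) yields pivots 5, 11/5, 6/11.
Counting signs: 3 positive.
The rank is the number of nonzero pivots: 3.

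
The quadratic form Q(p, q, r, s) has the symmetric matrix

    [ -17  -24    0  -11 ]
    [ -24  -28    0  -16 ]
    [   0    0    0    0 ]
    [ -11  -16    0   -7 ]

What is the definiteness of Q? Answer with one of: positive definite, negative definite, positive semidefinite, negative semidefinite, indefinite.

indefinite

Congruent diagonalization of A (simultaneous row and column reduction) yields pivots -17, 100/17, 0, 2/25.
Counting signs: 2 positive, 1 negative, 1 zero.
Hence Q is indefinite.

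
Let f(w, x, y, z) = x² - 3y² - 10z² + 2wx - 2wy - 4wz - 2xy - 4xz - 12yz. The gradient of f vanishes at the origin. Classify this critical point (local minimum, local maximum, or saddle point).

saddle point

The Hessian at the origin is H = [[0, 2, -2, -4], [2, 2, -2, -4], [-2, -2, -6, -12], [-4, -4, -12, -20]].
H is indefinite, so the origin is a saddle point.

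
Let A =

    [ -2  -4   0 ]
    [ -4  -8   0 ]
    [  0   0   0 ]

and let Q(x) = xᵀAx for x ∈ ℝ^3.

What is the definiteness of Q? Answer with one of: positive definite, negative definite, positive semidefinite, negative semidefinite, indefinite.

Congruent diagonalization of A (simultaneous row and column reduction) yields pivots -2, 0, 0.
Counting signs: 1 negative, 2 zero.
Hence Q is negative semidefinite.

negative semidefinite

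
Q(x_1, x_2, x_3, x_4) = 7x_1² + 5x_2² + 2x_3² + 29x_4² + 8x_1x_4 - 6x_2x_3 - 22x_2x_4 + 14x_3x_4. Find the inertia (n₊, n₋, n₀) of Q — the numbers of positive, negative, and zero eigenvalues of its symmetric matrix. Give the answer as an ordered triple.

The associated matrix is A = [[7, 0, 0, 4], [0, 5, -3, -11], [0, -3, 2, 7], [4, -11, 7, 29]].
An LDLᵀ factorisation of A has diagonal entries 7, 5, 1/5, 12/7.
So there are 4 positive pivots.

(4, 0, 0)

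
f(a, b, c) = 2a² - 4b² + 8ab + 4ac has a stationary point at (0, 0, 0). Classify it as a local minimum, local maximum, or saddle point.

saddle point

The Hessian at the origin is H = [[4, 8, 4], [8, -8, 0], [4, 0, 0]].
An LDLᵀ factorisation of H has diagonal entries 4, -24, -4/3.
That gives 1 positive, 2 negative pivots.
H is indefinite, so the origin is a saddle point.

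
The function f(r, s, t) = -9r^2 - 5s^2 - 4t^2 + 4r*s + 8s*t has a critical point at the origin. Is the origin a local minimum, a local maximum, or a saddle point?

The Hessian at the origin is H = [[-18, 4, 0], [4, -10, 8], [0, 8, -8]].
Symmetric row and column elimination reduces H to a congruent diagonal form with pivots -18, -82/9, -40/41.
So there are 3 negative pivots.
H is negative definite, so the origin is a strict local maximum.

local maximum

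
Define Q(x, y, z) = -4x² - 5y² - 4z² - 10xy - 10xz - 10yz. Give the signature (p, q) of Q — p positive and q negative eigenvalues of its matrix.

(2, 1)

The symmetric matrix is A = [[-4, -5, -5], [-5, -5, -5], [-5, -5, -4]].
Row-reducing A symmetrically gives the diagonal entries -4, 5/4, 1.
Counting signs: 2 positive, 1 negative.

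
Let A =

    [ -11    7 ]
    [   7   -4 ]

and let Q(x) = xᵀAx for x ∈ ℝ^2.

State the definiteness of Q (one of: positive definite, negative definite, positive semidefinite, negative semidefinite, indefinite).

For the 2×2 matrix [[-11, 7], [7, -4]]: det = -11·-4 − (7)² = -5, trace = -15.
det < 0 so the eigenvalues have opposite signs; the form is indefinite.

indefinite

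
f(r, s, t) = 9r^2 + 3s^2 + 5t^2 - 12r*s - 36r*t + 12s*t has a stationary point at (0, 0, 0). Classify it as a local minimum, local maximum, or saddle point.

saddle point

The Hessian at the origin is H = [[18, -12, -36], [-12, 6, 12], [-36, 12, 10]].
Congruent diagonalization of H (simultaneous row and column reduction) yields pivots 18, -2, 10.
So there are 2 positive, 1 negative pivots.
H is indefinite, so the origin is a saddle point.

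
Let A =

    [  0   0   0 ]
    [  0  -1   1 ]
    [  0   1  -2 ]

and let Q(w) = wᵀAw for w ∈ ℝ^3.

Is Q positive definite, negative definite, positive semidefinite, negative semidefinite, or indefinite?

negative semidefinite

Row-reducing A symmetrically gives the diagonal entries 0, -1, -1.
Counting signs: 2 negative, 1 zero.
Hence Q is negative semidefinite.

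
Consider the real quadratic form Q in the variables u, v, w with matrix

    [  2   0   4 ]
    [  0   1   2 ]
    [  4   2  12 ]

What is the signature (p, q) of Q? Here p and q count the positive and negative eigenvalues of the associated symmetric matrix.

(2, 0)

Row-reducing A symmetrically gives the diagonal entries 2, 1, 0.
So there are 2 positive, 1 zero pivots.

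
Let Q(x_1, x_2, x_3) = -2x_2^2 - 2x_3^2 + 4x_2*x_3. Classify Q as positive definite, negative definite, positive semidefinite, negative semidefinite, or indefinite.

negative semidefinite

The associated matrix is A = [[0, 0, 0], [0, -2, 2], [0, 2, -2]].
Row-reducing A symmetrically gives the diagonal entries 0, -2, 0.
That gives 1 negative, 2 zero pivots.
Hence Q is negative semidefinite.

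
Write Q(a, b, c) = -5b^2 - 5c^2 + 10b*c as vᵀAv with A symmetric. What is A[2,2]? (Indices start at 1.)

The coefficient of b^2 in Q is -5, and that is exactly A[2,2].

-5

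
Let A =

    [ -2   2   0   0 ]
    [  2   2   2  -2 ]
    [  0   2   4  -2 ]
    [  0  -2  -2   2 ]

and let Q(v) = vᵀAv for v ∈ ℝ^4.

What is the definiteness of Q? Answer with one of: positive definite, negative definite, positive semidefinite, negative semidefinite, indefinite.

Symmetric row and column elimination reduces A to a congruent diagonal form with pivots -2, 4, 3, 2/3.
Counting signs: 3 positive, 1 negative.
Hence Q is indefinite.

indefinite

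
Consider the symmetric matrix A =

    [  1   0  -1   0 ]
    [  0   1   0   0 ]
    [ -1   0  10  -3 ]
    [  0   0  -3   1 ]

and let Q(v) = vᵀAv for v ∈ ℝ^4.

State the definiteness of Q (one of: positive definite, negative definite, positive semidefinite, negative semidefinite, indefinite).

positive semidefinite

Applying the same elementary operations to the rows and columns of A produces a congruent diagonal matrix with entries 1, 1, 9, 0.
Counting signs: 3 positive, 1 zero.
Hence Q is positive semidefinite.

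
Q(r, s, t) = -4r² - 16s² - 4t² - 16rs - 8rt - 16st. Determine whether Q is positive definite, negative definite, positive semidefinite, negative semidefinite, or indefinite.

negative semidefinite

The associated matrix is A = [[-4, -8, -4], [-8, -16, -8], [-4, -8, -4]].
Congruent diagonalization of A (simultaneous row and column reduction) yields pivots -4, 0, 0.
Counting signs: 1 negative, 2 zero.
Hence Q is negative semidefinite.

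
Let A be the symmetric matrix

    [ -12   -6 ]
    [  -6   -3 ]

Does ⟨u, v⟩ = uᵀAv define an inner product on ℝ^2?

no

For the 2×2 matrix [[-12, -6], [-6, -3]]: det = -12·-3 − (-6)² = 0, trace = -15.
det = 0 so one eigenvalue is zero; the form is semidefinite with the sign of the trace.
⟨·,·⟩ is an inner product exactly when A is positive definite.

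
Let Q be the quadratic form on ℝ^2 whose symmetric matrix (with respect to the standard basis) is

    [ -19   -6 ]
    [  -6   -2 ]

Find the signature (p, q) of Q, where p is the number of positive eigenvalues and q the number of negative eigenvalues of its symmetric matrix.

Applying the same elementary operations to the rows and columns of A produces a congruent diagonal matrix with entries -19, -2/19.
That gives 2 negative pivots.

(0, 2)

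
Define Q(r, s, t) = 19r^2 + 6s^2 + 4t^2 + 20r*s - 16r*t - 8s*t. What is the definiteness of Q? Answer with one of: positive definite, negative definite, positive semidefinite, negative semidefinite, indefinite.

The symmetric matrix of Q is A = [[19, 10, -8], [10, 6, -4], [-8, -4, 4]].
Leading principal minors: Δ_1 = 19, Δ_2 = 14, Δ_3 = 8.
All leading principal minors are positive, so by Sylvester's criterion Q is positive definite.

positive definite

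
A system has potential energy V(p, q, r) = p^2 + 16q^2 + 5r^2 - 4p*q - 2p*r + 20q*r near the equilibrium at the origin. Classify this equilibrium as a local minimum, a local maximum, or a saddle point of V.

The Hessian at the origin is H = [[2, -4, -2], [-4, 32, 20], [-2, 20, 10]].
An LDLᵀ factorisation of H has diagonal entries 2, 24, -8/3.
So there are 2 positive, 1 negative pivots.
H is indefinite, so the origin is a saddle point.

saddle point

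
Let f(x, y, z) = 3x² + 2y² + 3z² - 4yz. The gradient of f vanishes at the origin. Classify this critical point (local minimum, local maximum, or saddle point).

The Hessian at the origin is H = [[6, 0, 0], [0, 4, -4], [0, -4, 6]].
Congruent diagonalization of H (simultaneous row and column reduction) yields pivots 6, 4, 2.
That gives 3 positive pivots.
H is positive definite, so the origin is a strict local minimum.

local minimum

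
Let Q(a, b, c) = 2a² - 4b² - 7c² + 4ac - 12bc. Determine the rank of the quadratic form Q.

Write A = [[2, 0, 2], [0, -4, -6], [2, -6, -7]].
Applying the same elementary operations to the rows and columns of A produces a congruent diagonal matrix with entries 2, -4, 0.
Counting signs: 1 positive, 1 negative, 1 zero.
The rank is the number of nonzero pivots: 2.

2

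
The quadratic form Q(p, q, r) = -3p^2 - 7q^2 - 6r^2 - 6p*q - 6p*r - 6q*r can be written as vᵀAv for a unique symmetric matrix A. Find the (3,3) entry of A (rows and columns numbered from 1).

-6

The coefficient of r^2 in Q is -6, and that is exactly A[3,3].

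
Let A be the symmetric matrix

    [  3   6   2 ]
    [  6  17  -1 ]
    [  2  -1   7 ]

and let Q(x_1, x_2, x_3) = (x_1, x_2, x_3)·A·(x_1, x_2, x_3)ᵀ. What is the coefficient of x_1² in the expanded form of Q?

3

The coefficient of x_1² is the diagonal entry A[1,1] = 3.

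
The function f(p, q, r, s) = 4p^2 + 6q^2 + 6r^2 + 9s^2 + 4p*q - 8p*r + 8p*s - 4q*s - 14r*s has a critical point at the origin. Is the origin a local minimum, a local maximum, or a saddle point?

The Hessian at the origin is H = [[8, 4, -8, 8], [4, 12, 0, -4], [-8, 0, 12, -14], [8, -4, -14, 18]].
Row-reducing H symmetrically gives the diagonal entries 8, 10, 12/5, 1/3.
So there are 4 positive pivots.
H is positive definite, so the origin is a strict local minimum.

local minimum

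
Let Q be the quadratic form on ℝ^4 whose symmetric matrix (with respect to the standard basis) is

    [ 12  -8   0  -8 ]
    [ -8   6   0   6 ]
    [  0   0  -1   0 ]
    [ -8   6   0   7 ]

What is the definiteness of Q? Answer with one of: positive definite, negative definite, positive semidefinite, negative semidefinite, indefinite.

Row-reducing A symmetrically gives the diagonal entries 12, 2/3, -1, 1.
Counting signs: 3 positive, 1 negative.
Hence Q is indefinite.

indefinite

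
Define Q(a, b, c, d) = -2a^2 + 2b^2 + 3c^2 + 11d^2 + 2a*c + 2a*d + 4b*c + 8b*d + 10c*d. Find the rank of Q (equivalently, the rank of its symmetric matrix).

Write A = [[-2, 0, 1, 1], [0, 2, 2, 4], [1, 2, 3, 5], [1, 4, 5, 11]].
Congruent diagonalization of A (simultaneous row and column reduction) yields pivots -2, 2, 3/2, 2.
Counting signs: 3 positive, 1 negative.
The rank is the number of nonzero pivots: 4.

4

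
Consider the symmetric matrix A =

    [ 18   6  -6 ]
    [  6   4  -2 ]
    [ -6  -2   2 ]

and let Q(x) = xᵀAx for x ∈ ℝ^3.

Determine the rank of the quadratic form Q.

Symmetric row and column elimination reduces A to a congruent diagonal form with pivots 18, 2, 0.
So there are 2 positive, 1 zero pivots.
The rank is the number of nonzero pivots: 2.

2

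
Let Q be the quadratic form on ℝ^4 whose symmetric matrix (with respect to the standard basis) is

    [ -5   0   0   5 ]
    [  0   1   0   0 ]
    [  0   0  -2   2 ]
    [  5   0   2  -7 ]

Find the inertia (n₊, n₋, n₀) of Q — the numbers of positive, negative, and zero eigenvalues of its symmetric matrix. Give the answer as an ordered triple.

(1, 2, 1)

Symmetric row and column elimination reduces A to a congruent diagonal form with pivots -5, 1, -2, 0.
So there are 1 positive, 2 negative, 1 zero pivots.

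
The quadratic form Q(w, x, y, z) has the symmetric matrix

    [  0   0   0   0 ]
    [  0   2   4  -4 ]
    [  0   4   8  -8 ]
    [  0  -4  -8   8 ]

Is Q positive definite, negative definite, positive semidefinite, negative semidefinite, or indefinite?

positive semidefinite

Row-reducing A symmetrically gives the diagonal entries 0, 2, 0, 0.
Counting signs: 1 positive, 3 zero.
Hence Q is positive semidefinite.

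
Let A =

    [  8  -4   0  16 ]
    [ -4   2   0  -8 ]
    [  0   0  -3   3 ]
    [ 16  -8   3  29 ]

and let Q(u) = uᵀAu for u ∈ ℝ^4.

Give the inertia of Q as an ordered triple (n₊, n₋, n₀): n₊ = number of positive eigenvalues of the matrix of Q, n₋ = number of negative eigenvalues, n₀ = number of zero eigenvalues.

Applying the same elementary operations to the rows and columns of A produces a congruent diagonal matrix with entries 8, 0, -3, 0.
Counting signs: 1 positive, 1 negative, 2 zero.

(1, 1, 2)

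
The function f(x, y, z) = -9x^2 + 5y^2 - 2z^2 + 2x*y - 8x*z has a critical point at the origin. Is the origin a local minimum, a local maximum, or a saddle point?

The Hessian at the origin is H = [[-18, 2, -8], [2, 10, 0], [-8, 0, -4]].
An LDLᵀ factorisation of H has diagonal entries -18, 92/9, -12/23.
That gives 1 positive, 2 negative pivots.
H is indefinite, so the origin is a saddle point.

saddle point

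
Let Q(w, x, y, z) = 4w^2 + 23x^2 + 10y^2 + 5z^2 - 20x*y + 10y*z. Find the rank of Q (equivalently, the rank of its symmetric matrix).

4

Write A = [[4, 0, 0, 0], [0, 23, -10, 0], [0, -10, 10, 5], [0, 0, 5, 5]].
Congruent diagonalization of A (simultaneous row and column reduction) yields pivots 4, 23, 130/23, 15/26.
That gives 4 positive pivots.
The rank is the number of nonzero pivots: 4.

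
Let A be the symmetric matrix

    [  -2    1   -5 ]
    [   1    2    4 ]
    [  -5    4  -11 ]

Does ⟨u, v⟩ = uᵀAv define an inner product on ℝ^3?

Applying the same elementary operations to the rows and columns of A produces a congruent diagonal matrix with entries -2, 5/2, 3/5.
That gives 2 positive, 1 negative pivots.
Hence Q is indefinite.
⟨·,·⟩ is an inner product exactly when A is positive definite.

no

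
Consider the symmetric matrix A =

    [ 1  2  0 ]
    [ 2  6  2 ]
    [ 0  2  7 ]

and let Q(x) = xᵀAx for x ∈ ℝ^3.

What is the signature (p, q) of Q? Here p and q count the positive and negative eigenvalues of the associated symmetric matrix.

(3, 0)

An LDLᵀ factorisation of A has diagonal entries 1, 2, 5.
Counting signs: 3 positive.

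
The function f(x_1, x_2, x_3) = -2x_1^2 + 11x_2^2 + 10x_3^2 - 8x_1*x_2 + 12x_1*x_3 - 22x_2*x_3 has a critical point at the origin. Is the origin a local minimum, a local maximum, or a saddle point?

The Hessian at the origin is H = [[-4, -8, 12], [-8, 22, -22], [12, -22, 20]].
An LDLᵀ factorisation of H has diagonal entries -4, 38, 6/19.
That gives 2 positive, 1 negative pivots.
H is indefinite, so the origin is a saddle point.

saddle point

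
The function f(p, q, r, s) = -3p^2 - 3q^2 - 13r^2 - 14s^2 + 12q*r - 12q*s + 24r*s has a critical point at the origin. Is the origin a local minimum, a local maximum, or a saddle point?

The Hessian at the origin is H = [[-6, 0, 0, 0], [0, -6, 12, -12], [0, 12, -26, 24], [0, -12, 24, -28]].
Applying the same elementary operations to the rows and columns of H produces a congruent diagonal matrix with entries -6, -6, -2, -4.
That gives 4 negative pivots.
H is negative definite, so the origin is a strict local maximum.

local maximum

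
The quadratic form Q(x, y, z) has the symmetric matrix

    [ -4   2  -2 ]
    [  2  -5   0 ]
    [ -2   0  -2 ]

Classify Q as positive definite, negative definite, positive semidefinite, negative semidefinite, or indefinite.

Leading principal minors: Δ_1 = -4, Δ_2 = 16, Δ_3 = -12.
The signs alternate starting with Δ_1 < 0, so by Sylvester's criterion Q is negative definite.

negative definite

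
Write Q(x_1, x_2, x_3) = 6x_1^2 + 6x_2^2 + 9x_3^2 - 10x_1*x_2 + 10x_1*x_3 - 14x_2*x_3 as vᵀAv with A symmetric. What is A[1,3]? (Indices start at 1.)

5

The coefficient of x_1·x_3 in Q is 10. For a symmetric A this equals A[1,3] + A[3,1] = 2·A[1,3].
So A[1,3] = 10/2 = 5.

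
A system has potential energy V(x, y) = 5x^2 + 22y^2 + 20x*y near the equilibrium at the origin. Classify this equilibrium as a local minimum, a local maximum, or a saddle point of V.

local minimum

The Hessian at the origin is H = [[10, 20], [20, 44]].
det H = 10·44 − (20)² = 40 > 0 and H[1,1] = 10 > 0, so H is positive definite.
Therefore the origin is a local minimum.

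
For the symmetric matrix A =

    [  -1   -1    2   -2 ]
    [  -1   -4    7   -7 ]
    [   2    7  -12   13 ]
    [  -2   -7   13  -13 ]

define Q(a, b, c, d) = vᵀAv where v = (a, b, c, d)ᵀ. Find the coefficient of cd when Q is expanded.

The coefficient of cd is A[3,4] + A[4,3] = 2·13 = 26.

26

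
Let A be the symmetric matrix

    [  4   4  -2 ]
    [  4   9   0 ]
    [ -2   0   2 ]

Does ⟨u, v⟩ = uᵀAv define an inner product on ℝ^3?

yes

Leading principal minors: Δ_1 = 4, Δ_2 = 20, Δ_3 = 4.
All leading principal minors are positive, so by Sylvester's criterion Q is positive definite.
⟨·,·⟩ is an inner product exactly when A is positive definite.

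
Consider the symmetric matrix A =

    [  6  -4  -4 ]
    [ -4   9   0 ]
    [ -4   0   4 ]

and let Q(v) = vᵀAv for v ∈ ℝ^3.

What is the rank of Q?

3

Symmetric row and column elimination reduces A to a congruent diagonal form with pivots 6, 19/3, 4/19.
That gives 3 positive pivots.
The rank is the number of nonzero pivots: 3.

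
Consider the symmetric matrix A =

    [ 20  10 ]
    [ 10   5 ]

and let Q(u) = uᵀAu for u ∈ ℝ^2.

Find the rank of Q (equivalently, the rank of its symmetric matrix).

Symmetric row and column elimination reduces A to a congruent diagonal form with pivots 20, 0.
That gives 1 positive, 1 zero pivots.
The rank is the number of nonzero pivots: 1.

1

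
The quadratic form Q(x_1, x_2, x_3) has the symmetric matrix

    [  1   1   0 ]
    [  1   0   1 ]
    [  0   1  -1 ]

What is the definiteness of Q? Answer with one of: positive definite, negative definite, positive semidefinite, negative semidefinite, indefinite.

indefinite

Symmetric row and column elimination reduces A to a congruent diagonal form with pivots 1, -1, 0.
Counting signs: 1 positive, 1 negative, 1 zero.
Hence Q is indefinite.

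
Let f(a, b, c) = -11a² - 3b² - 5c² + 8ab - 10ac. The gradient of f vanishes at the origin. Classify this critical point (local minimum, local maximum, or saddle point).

The Hessian at the origin is H = [[-22, 8, -10], [8, -6, 0], [-10, 0, -10]].
Applying the same elementary operations to the rows and columns of H produces a congruent diagonal matrix with entries -22, -34/11, -20/17.
Counting signs: 3 negative.
H is negative definite, so the origin is a strict local maximum.

local maximum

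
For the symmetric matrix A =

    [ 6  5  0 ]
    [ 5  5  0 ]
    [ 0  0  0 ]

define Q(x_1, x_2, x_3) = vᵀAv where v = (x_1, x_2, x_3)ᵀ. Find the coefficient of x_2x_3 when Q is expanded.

The coefficient of x_2x_3 is A[2,3] + A[3,2] = 2·0 = 0.

0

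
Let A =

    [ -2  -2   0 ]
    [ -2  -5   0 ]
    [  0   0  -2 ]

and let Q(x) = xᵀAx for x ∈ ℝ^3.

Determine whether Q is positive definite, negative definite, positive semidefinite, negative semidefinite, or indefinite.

negative definite

Leading principal minors: Δ_1 = -2, Δ_2 = 6, Δ_3 = -12.
The signs alternate starting with Δ_1 < 0, so by Sylvester's criterion Q is negative definite.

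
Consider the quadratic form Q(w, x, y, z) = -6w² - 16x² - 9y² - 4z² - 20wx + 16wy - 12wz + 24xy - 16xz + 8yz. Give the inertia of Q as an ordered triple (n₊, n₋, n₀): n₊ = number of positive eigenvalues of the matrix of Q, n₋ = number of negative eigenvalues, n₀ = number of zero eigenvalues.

(1, 3, 0)

The symmetric matrix is A = [[-6, -10, 8, -6], [-10, -16, 12, -8], [8, 12, -9, 4], [-6, -8, 4, -4]].
An LDLᵀ factorisation of A has diagonal entries -6, 2/3, -1, -4.
So there are 1 positive, 3 negative pivots.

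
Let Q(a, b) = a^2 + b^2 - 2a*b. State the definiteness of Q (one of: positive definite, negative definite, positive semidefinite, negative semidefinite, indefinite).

The associated matrix is A = [[1, -1], [-1, 1]].
Symmetric row and column elimination reduces A to a congruent diagonal form with pivots 1, 0.
That gives 1 positive, 1 zero pivots.
Hence Q is positive semidefinite.

positive semidefinite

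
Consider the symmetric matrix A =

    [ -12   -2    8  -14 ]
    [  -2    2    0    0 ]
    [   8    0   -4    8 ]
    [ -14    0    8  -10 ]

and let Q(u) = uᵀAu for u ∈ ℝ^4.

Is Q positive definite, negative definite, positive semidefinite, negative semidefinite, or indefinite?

Row-reducing A symmetrically gives the diagonal entries -12, 7/3, 4/7, 4.
Counting signs: 3 positive, 1 negative.
Hence Q is indefinite.

indefinite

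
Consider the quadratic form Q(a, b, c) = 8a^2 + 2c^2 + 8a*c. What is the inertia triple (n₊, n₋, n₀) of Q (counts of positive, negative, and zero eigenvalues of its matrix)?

The symmetric matrix is A = [[8, 0, 4], [0, 0, 0], [4, 0, 2]].
Applying the same elementary operations to the rows and columns of A produces a congruent diagonal matrix with entries 8, 0, 0.
So there are 1 positive, 2 zero pivots.

(1, 0, 2)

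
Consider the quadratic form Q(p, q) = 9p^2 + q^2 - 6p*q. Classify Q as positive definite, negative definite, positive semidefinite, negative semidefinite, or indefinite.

positive semidefinite

Write A = [[9, -3], [-3, 1]].
Row-reducing A symmetrically gives the diagonal entries 9, 0.
That gives 1 positive, 1 zero pivots.
Hence Q is positive semidefinite.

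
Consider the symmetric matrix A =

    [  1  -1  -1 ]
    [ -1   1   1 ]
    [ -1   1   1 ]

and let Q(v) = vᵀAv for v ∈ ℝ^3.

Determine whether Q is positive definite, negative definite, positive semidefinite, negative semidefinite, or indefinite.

positive semidefinite

Applying the same elementary operations to the rows and columns of A produces a congruent diagonal matrix with entries 1, 0, 0.
So there are 1 positive, 2 zero pivots.
Hence Q is positive semidefinite.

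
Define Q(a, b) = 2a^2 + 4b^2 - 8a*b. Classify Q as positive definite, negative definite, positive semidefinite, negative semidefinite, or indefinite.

indefinite

The symmetric matrix of Q is [[2, -4], [-4, 4]].
For the 2×2 matrix [[2, -4], [-4, 4]]: det = 2·4 − (-4)² = -8, trace = 6.
det < 0 so the eigenvalues have opposite signs; the form is indefinite.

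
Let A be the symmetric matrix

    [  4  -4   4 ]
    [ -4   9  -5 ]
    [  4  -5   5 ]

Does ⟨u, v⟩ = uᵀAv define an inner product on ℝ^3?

Applying the same elementary operations to the rows and columns of A produces a congruent diagonal matrix with entries 4, 5, 4/5.
Counting signs: 3 positive.
Hence Q is positive definite.
⟨·,·⟩ is an inner product exactly when A is positive definite.

yes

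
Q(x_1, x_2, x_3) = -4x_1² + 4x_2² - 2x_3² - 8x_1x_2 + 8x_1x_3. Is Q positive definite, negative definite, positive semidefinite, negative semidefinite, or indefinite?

indefinite

The associated matrix is A = [[-4, -4, 4], [-4, 4, 0], [4, 0, -2]].
Symmetric row and column elimination reduces A to a congruent diagonal form with pivots -4, 8, 0.
That gives 1 positive, 1 negative, 1 zero pivots.
Hence Q is indefinite.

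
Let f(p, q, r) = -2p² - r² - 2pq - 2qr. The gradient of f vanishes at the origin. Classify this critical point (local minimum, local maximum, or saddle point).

The Hessian at the origin is H = [[-4, -2, 0], [-2, 0, -2], [0, -2, -2]].
Applying the same elementary operations to the rows and columns of H produces a congruent diagonal matrix with entries -4, 1, -6.
So there are 1 positive, 2 negative pivots.
H is indefinite, so the origin is a saddle point.

saddle point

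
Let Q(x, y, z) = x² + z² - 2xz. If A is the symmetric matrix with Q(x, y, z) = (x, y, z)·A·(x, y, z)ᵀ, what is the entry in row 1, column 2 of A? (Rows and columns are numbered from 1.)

The coefficient of x·y in Q is 0. For a symmetric A this equals A[1,2] + A[2,1] = 2·A[1,2].
So A[1,2] = 0/2 = 0.

0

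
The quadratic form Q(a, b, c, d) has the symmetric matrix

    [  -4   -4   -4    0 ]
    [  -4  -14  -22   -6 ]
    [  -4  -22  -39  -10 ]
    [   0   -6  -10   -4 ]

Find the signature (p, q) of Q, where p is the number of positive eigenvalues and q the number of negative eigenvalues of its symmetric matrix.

(0, 4)

Row-reducing A symmetrically gives the diagonal entries -4, -10, -13/5, -2/13.
Counting signs: 4 negative.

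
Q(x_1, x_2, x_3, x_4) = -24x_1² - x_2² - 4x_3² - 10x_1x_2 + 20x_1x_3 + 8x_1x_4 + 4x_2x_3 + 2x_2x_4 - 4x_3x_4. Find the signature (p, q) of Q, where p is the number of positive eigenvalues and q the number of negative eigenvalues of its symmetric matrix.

(1, 1)

Write A = [[-24, -5, 10, 4], [-5, -1, 2, 1], [10, 2, -4, -2], [4, 1, -2, 0]].
Symmetric row and column elimination reduces A to a congruent diagonal form with pivots -24, 1/24, 0, 0.
So there are 1 positive, 1 negative, 2 zero pivots.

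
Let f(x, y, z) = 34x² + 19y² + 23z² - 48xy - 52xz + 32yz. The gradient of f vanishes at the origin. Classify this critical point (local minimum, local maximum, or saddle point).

The Hessian at the origin is H = [[68, -48, -52], [-48, 38, 32], [-52, 32, 46]].
Congruent diagonalization of H (simultaneous row and column reduction) yields pivots 68, 70/17, 6/7.
That gives 3 positive pivots.
H is positive definite, so the origin is a strict local minimum.

local minimum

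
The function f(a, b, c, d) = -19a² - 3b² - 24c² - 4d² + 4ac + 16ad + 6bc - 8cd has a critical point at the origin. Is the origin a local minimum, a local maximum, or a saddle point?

local maximum

The Hessian at the origin is H = [[-38, 0, 4, 16], [0, -6, 6, 0], [4, 6, -48, -8], [16, 0, -8, -8]].
Congruent diagonalization of H (simultaneous row and column reduction) yields pivots -38, -6, -790/19, -24/79.
That gives 4 negative pivots.
H is negative definite, so the origin is a strict local maximum.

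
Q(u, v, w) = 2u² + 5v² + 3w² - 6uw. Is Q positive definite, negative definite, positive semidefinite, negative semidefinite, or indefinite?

indefinite

Write A = [[2, 0, -3], [0, 5, 0], [-3, 0, 3]].
Symmetric row and column elimination reduces A to a congruent diagonal form with pivots 2, 5, -3/2.
So there are 2 positive, 1 negative pivots.
Hence Q is indefinite.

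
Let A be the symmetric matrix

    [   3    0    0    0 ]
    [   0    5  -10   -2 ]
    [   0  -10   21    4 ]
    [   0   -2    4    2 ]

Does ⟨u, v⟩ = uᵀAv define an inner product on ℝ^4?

Congruent diagonalization of A (simultaneous row and column reduction) yields pivots 3, 5, 1, 6/5.
So there are 4 positive pivots.
Hence Q is positive definite.
⟨·,·⟩ is an inner product exactly when A is positive definite.

yes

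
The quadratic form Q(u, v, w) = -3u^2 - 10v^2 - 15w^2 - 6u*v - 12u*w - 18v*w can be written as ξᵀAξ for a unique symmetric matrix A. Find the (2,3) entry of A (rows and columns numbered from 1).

The coefficient of v·w in Q is -18. For a symmetric A this equals A[2,3] + A[3,2] = 2·A[2,3].
So A[2,3] = -18/2 = -9.

-9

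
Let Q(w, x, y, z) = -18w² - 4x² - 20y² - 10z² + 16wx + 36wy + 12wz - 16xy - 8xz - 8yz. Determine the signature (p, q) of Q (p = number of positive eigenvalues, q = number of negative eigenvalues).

(0, 4)

The associated matrix is A = [[-18, 8, 18, 6], [8, -4, -8, -4], [18, -8, -20, -4], [6, -4, -4, -10]].
Symmetric row and column elimination reduces A to a congruent diagonal form with pivots -18, -4/9, -2, -2.
So there are 4 negative pivots.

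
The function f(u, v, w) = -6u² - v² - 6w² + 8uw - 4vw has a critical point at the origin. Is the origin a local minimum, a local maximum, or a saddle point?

The Hessian at the origin is H = [[-12, 0, 8], [0, -2, -4], [8, -4, -12]].
Symmetric row and column elimination reduces H to a congruent diagonal form with pivots -12, -2, 4/3.
That gives 1 positive, 2 negative pivots.
H is indefinite, so the origin is a saddle point.

saddle point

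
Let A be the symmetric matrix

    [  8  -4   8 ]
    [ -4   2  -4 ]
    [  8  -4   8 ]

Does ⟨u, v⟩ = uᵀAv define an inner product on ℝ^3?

no

Congruent diagonalization of A (simultaneous row and column reduction) yields pivots 8, 0, 0.
Counting signs: 1 positive, 2 zero.
Hence Q is positive semidefinite.
⟨·,·⟩ is an inner product exactly when A is positive definite.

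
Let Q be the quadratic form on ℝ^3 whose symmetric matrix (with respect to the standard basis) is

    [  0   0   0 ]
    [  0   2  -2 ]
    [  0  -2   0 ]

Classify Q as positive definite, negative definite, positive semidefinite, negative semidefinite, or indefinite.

indefinite

Symmetric row and column elimination reduces A to a congruent diagonal form with pivots 0, 2, -2.
Counting signs: 1 positive, 1 negative, 1 zero.
Hence Q is indefinite.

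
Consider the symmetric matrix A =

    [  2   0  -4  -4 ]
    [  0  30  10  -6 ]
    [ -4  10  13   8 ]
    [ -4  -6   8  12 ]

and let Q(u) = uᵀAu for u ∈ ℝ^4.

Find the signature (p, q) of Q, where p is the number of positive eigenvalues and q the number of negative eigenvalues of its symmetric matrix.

(4, 0)

Symmetric row and column elimination reduces A to a congruent diagonal form with pivots 2, 30, 5/3, 2/5.
That gives 4 positive pivots.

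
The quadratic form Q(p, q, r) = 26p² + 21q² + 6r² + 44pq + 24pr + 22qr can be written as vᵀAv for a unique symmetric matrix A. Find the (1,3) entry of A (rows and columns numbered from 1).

12

The coefficient of p·r in Q is 24. For a symmetric A this equals A[1,3] + A[3,1] = 2·A[1,3].
So A[1,3] = 24/2 = 12.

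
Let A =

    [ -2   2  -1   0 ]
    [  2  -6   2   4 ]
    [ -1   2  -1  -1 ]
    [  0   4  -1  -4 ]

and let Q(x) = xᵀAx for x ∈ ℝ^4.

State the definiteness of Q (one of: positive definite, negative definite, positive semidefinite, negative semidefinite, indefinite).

Row-reducing A symmetrically gives the diagonal entries -2, -4, -1/4, 0.
That gives 3 negative, 1 zero pivots.
Hence Q is negative semidefinite.

negative semidefinite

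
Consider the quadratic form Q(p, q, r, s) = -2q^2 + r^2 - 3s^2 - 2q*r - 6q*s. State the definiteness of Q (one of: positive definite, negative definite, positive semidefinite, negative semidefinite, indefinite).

The symmetric matrix is A = [[0, 0, 0, 0], [0, -2, -1, -3], [0, -1, 1, 0], [0, -3, 0, -3]].
Congruent diagonalization of A (simultaneous row and column reduction) yields pivots 0, -2, 3/2, 0.
That gives 1 positive, 1 negative, 2 zero pivots.
Hence Q is indefinite.

indefinite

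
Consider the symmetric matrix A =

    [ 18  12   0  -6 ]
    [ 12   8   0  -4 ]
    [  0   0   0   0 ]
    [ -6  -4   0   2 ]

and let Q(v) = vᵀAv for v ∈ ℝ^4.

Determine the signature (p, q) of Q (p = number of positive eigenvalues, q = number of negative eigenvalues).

(1, 0)

Symmetric row and column elimination reduces A to a congruent diagonal form with pivots 18, 0, 0, 0.
So there are 1 positive, 3 zero pivots.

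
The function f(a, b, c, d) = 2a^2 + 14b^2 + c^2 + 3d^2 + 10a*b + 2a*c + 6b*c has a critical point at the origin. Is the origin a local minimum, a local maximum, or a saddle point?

local minimum

The Hessian at the origin is H = [[4, 10, 2, 0], [10, 28, 6, 0], [2, 6, 2, 0], [0, 0, 0, 6]].
Congruent diagonalization of H (simultaneous row and column reduction) yields pivots 4, 3, 2/3, 6.
That gives 4 positive pivots.
H is positive definite, so the origin is a strict local minimum.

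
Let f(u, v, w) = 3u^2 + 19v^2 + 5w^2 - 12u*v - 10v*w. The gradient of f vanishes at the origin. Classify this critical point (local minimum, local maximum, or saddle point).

local minimum

The Hessian at the origin is H = [[6, -12, 0], [-12, 38, -10], [0, -10, 10]].
Congruent diagonalization of H (simultaneous row and column reduction) yields pivots 6, 14, 20/7.
Counting signs: 3 positive.
H is positive definite, so the origin is a strict local minimum.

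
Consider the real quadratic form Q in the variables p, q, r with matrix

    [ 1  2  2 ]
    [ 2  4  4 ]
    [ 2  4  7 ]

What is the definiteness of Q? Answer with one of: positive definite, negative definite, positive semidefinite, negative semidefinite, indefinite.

Symmetric row and column elimination reduces A to a congruent diagonal form with pivots 1, 0, 3.
So there are 2 positive, 1 zero pivots.
Hence Q is positive semidefinite.

positive semidefinite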